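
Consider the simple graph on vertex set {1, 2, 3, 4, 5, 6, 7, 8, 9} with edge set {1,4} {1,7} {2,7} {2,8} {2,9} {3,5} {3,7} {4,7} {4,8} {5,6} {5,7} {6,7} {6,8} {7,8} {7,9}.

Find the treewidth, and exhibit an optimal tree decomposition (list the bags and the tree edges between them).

Every bag has size at most 3, so the width is 3 − 1 = 2 and tw(G) ≤ 2. For the lower bound, the 3 vertices {1, 4, 7} are pairwise adjacent, and any tree decomposition puts a clique entirely inside one bag — forcing width ≥ 2. The upper and lower bounds meet at 2, so that is the treewidth.

Treewidth 2.
One such decomposition:
Bags: B1 = {6, 7, 8}  B2 = {4, 7, 8}  B3 = {1, 4, 7}  B4 = {2, 7, 8}  B5 = {5, 6, 7}  B6 = {2, 7, 9}  B7 = {3, 5, 7}
Tree: B1–B2, B2–B3, B1–B4, B1–B5, B4–B6, B5–B7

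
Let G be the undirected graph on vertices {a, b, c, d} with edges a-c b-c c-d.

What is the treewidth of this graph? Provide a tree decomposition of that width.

Treewidth 1.
One such decomposition:
Bags: B1 = {b, c}  B2 = {c, d}  B3 = {a, c}
Tree: B1–B2, B1–B3

Each bag holds 2 vertices, so the decomposition has width 1, which upper-bounds the treewidth. G has an edge, so its treewidth is at least 1. Combining the bounds, tw(G) = 1.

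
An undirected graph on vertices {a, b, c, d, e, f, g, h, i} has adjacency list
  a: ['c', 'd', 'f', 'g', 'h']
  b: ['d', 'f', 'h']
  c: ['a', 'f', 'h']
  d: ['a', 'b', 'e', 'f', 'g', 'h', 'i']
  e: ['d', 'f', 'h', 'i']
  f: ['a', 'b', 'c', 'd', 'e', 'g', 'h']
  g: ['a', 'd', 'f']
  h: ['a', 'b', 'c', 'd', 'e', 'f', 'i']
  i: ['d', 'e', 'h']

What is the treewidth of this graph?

3

A width-3 tree decomposition is:
Bags: B1 = {b, d, f, h}  B2 = {a, d, f, h}  B3 = {a, d, f, g}  B4 = {d, e, f, h}  B5 = {a, c, f, h}  B6 = {d, e, h, i}
Tree: B1–B2, B2–B3, B2–B4, B2–B5, B4–B6
Each bag holds 4 vertices, so the decomposition has width 3, which upper-bounds the treewidth. On the other hand G contains the 4-clique {a, d, f, g}. A clique must lie in a single bag of any decomposition, so no decomposition can have width below 3. Combining the bounds, tw(G) = 3.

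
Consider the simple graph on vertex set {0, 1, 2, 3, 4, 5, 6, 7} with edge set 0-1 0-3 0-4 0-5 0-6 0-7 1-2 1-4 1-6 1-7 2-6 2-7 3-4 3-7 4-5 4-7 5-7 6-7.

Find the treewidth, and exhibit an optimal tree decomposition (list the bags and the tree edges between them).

Treewidth 3.
One such decomposition:
Bags: B1 = {1, 2, 6, 7}  B2 = {0, 1, 6, 7}  B3 = {0, 1, 4, 7}  B4 = {0, 4, 5, 7}  B5 = {0, 3, 4, 7}
Tree: B1–B2, B2–B3, B3–B4, B4–B5

The largest bag has 4 vertices, giving width 3; this decomposition certifies tw(G) ≤ 3. Conversely, {0, 1, 4, 7} is a clique of size 4, and the vertices of any clique must share a bag in every tree decomposition; so some bag has ≥ 4 vertices and tw(G) ≥ 3. Combining the bounds, tw(G) = 3.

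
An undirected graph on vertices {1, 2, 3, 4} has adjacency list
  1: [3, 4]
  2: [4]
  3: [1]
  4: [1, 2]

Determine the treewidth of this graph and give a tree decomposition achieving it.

Each bag holds 2 vertices, so the decomposition has width 1, which upper-bounds the treewidth. G has an edge, so its treewidth is at least 1. Hence tw(G) = 1 exactly.

Treewidth 1.
One such decomposition:
Bags: B1 = {1, 4}  B2 = {2, 4}  B3 = {1, 3}
Tree: B1–B2, B1–B3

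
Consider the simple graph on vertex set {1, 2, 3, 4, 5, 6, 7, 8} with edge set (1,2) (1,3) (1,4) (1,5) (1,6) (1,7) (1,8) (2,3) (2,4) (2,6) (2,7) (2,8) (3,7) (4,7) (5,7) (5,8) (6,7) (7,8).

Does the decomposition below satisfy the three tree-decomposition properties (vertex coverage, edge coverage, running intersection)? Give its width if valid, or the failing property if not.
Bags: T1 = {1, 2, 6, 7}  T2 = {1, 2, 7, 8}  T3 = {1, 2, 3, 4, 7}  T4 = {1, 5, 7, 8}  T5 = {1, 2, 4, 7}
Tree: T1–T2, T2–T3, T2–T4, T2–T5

A tree decomposition must satisfy three properties: every vertex lies in some bag; for every edge, both endpoints lie together in some bag; and for every vertex, the bags containing it form a connected subtree. Here bags containing vertex 4 are not connected in the tree, so the decomposition is invalid.

No — bags containing vertex 4 are not connected in the tree.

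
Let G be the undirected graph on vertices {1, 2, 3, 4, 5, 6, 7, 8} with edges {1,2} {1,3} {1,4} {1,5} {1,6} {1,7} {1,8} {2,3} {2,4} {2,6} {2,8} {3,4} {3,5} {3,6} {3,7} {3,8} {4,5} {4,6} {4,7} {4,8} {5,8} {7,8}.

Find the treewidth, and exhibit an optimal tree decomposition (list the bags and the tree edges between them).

Every bag has size at most 5, so the width is 5 − 1 = 4 and tw(G) ≤ 4. On the other hand G contains the 5-clique {1, 2, 3, 4, 8}. A clique must lie in a single bag of any decomposition, so no decomposition can have width below 4. The upper and lower bounds meet at 4, so that is the treewidth.

Treewidth 4.
One optimal decomposition is:
Bags: B1 = {1, 3, 4, 7, 8}  B2 = {1, 3, 4, 5, 8}  B3 = {1, 2, 3, 4, 8}  B4 = {1, 2, 3, 4, 6}
Tree: B1–B2, B2–B3, B3–B4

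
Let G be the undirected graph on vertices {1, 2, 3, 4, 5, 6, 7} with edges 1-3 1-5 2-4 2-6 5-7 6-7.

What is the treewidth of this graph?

1

A width-1 tree decomposition is:
Bags: B1 = {1, 3}  B2 = {1, 5}  B3 = {5, 7}  B4 = {6, 7}  B5 = {2, 6}  B6 = {2, 4}
Tree: B1–B2, B2–B3, B3–B4, B4–B5, B5–B6
The largest bag has 2 vertices, giving width 1; this decomposition certifies tw(G) ≤ 1. G has an edge, so its treewidth is at least 1. Therefore the treewidth is 1.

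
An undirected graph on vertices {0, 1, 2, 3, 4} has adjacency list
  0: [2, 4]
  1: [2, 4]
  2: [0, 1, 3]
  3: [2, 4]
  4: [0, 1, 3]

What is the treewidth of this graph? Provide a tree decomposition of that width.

Every bag has size at most 3, so the width is 3 − 1 = 2 and tw(G) ≤ 2. Since 4–3–2–1–4 is a cycle in G, G is not acyclic. Forests are exactly the graphs of treewidth ≤ 1, so tw(G) ≥ 2. Hence tw(G) = 2 exactly.

Treewidth 2.
One such decomposition:
Bags: B1 = {2, 3, 4}  B2 = {1, 2, 4}  B3 = {0, 2, 4}
Tree: B1–B2, B2–B3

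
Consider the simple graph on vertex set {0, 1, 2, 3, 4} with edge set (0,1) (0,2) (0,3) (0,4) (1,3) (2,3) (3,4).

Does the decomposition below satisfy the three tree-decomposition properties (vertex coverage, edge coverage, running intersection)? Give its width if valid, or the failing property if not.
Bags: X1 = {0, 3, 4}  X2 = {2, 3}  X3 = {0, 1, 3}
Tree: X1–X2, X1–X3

A tree decomposition must satisfy three properties: every vertex lies in some bag; for every edge, both endpoints lie together in some bag; and for every vertex, the bags containing it form a connected subtree. Here edge (0,2) lies in no bag, so the decomposition is invalid.

No — edge (0,2) lies in no bag.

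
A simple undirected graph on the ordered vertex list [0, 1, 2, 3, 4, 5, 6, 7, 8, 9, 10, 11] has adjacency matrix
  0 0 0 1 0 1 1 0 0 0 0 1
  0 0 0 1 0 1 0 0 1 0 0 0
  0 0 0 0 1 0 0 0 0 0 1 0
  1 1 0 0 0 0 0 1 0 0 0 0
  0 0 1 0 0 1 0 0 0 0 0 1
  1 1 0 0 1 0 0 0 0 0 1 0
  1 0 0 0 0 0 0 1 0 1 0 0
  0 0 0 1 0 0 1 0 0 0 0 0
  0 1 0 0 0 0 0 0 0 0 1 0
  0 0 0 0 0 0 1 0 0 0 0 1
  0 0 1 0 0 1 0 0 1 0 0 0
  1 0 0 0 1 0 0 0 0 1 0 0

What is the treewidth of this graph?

A width-3 tree decomposition is:
Bags: B1 = {2, 4, 8, 10}  B2 = {4, 5, 8, 10}  B3 = {1, 4, 5, 8}  B4 = {1, 4, 5, 11}  B5 = {0, 1, 5, 11}  B6 = {0, 1, 3, 11}  B7 = {0, 3, 9, 11}  B8 = {0, 3, 6, 9}  B9 = {3, 6, 7, 9}
Tree: B1–B2, B2–B3, B3–B4, B4–B5, B5–B6, B6–B7, B7–B8, B8–B9
Every bag has size at most 4, so the width is 4 − 1 = 3 and tw(G) ≤ 3. For the lower bound: the 4 vertex sets {2,8,10}, {4}, {5}, {0,1,3,11} are disjoint, each induces a connected subgraph, and every pair is joined by at least one edge of G. Contracting each set to a single vertex therefore yields K_{4} as a minor, and since treewidth is minor-monotone, tw(G) ≥ tw(K_{4}) = 3. The upper and lower bounds meet at 3, so that is the treewidth.

3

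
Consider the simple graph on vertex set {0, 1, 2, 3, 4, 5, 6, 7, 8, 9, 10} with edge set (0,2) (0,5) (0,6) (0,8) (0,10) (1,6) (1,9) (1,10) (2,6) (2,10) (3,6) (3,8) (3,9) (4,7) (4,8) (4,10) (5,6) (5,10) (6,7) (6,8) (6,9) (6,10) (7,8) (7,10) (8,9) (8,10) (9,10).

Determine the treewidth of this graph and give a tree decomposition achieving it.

Each bag holds 4 vertices, so the decomposition has width 3, which upper-bounds the treewidth. On the other hand G contains the 4-clique {4, 7, 8, 10}. A clique must lie in a single bag of any decomposition, so no decomposition can have width below 3. Therefore the treewidth is 3.

Treewidth 3.
Bags: B1 = {1, 6, 9, 10}  B2 = {6, 8, 9, 10}  B3 = {6, 7, 8, 10}  B4 = {0, 6, 8, 10}  B5 = {0, 2, 6, 10}  B6 = {0, 5, 6, 10}  B7 = {4, 7, 8, 10}  B8 = {3, 6, 8, 9}
Tree: B1–B2, B2–B3, B2–B4, B4–B5, B5–B6, B3–B7, B2–B8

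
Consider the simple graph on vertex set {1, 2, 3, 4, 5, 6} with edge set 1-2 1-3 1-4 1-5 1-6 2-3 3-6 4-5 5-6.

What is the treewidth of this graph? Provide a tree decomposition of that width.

The largest bag has 3 vertices, giving width 2; this decomposition certifies tw(G) ≤ 2. On the other hand G contains the 3-clique {1, 2, 3}. A clique must lie in a single bag of any decomposition, so no decomposition can have width below 2. Combining the bounds, tw(G) = 2.

Treewidth 2.
One optimal decomposition is:
Bags: B1 = {1, 3, 6}  B2 = {1, 2, 3}  B3 = {1, 5, 6}  B4 = {1, 4, 5}
Tree: B1–B2, B1–B3, B3–B4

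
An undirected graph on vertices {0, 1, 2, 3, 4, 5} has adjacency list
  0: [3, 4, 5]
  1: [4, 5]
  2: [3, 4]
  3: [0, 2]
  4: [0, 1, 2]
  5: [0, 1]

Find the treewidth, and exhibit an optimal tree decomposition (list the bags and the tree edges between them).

Treewidth 2.
One such decomposition:
Bags: B1 = {1, 4, 5}  B2 = {0, 4, 5}  B3 = {0, 2, 4}  B4 = {0, 2, 3}
Tree: B1–B2, B2–B3, B3–B4

Each bag holds 3 vertices, so the decomposition has width 2, which upper-bounds the treewidth. The edges 1–5–0–4–1 form a cycle, so G is not a tree and its treewidth is at least 2. The upper and lower bounds meet at 2, so that is the treewidth.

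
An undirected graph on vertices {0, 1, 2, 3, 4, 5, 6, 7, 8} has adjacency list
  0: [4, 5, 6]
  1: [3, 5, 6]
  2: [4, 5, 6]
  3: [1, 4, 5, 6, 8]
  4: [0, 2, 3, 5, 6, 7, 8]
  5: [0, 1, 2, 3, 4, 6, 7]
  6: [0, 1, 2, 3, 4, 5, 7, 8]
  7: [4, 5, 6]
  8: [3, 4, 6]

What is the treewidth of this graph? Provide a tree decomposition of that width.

The largest bag has 4 vertices, giving width 3; this decomposition certifies tw(G) ≤ 3. Conversely, {1, 3, 5, 6} is a clique of size 4, and the vertices of any clique must share a bag in every tree decomposition; so some bag has ≥ 4 vertices and tw(G) ≥ 3. Therefore the treewidth is 3.

Treewidth 3.
One optimal decomposition is:
Bags: B1 = {3, 4, 5, 6}  B2 = {1, 3, 5, 6}  B3 = {0, 4, 5, 6}  B4 = {3, 4, 6, 8}  B5 = {2, 4, 5, 6}  B6 = {4, 5, 6, 7}
Tree: B1–B2, B1–B3, B1–B4, B3–B5, B1–B6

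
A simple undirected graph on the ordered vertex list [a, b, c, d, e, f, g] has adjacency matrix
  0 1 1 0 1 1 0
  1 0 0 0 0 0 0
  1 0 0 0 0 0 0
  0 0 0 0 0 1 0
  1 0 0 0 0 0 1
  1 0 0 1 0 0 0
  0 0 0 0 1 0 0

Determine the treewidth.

1

A width-1 tree decomposition is:
Bags: B1 = {a, c}  B2 = {a, b}  B3 = {a, e}  B4 = {a, f}  B5 = {e, g}  B6 = {d, f}
Tree: B1–B2, B2–B3, B3–B4, B3–B5, B4–B6
Every bag has size at most 2, so the width is 2 − 1 = 1 and tw(G) ≤ 1. G has an edge, so its treewidth is at least 1. The upper and lower bounds meet at 1, so that is the treewidth.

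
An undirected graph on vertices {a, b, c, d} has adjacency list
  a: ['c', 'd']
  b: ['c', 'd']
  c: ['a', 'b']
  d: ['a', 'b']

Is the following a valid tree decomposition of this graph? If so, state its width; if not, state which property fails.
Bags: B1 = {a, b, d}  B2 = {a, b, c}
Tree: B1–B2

Every vertex of G appears in some bag (union = {a, b, c, d}); every edge is covered by a bag; and for each vertex v the set of bags containing v is connected in the bag tree. The decomposition is therefore valid. The largest bag has 3 vertices, so the width is 2.

Yes; width 2.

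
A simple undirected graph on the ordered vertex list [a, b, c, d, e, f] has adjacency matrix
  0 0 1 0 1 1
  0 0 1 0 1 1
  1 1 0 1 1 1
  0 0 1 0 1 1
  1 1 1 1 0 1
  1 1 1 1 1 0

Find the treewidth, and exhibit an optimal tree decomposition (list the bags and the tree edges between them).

Treewidth 3.
One optimal decomposition is:
Bags: B1 = {b, c, e, f}  B2 = {c, d, e, f}  B3 = {a, c, e, f}
Tree: B1–B2, B1–B3

Each bag holds 4 vertices, so the decomposition has width 3, which upper-bounds the treewidth. Conversely, {c, d, e, f} is a clique of size 4, and the vertices of any clique must share a bag in every tree decomposition; so some bag has ≥ 4 vertices and tw(G) ≥ 3. Combining the bounds, tw(G) = 3.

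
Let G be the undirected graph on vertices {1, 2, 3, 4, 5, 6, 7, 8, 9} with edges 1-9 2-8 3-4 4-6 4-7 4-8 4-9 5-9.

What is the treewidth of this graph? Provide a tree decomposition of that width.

Every bag has size at most 2, so the width is 2 − 1 = 1 and tw(G) ≤ 1. G has an edge, so its treewidth is at least 1. The upper and lower bounds meet at 1, so that is the treewidth.

Treewidth 1.
Bags: B1 = {4, 9}  B2 = {4, 8}  B3 = {1, 9}  B4 = {4, 7}  B5 = {5, 9}  B6 = {4, 6}  B7 = {2, 8}  B8 = {3, 4}
Tree: B1–B2, B1–B3, B1–B4, B3–B5, B4–B6, B2–B7, B2–B8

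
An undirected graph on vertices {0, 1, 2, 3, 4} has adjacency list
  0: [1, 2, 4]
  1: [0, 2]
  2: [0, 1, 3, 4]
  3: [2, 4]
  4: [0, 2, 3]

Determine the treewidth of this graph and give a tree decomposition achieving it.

Each bag holds 3 vertices, so the decomposition has width 2, which upper-bounds the treewidth. On the other hand G contains the 3-clique {0, 1, 2}. A clique must lie in a single bag of any decomposition, so no decomposition can have width below 2. The upper and lower bounds meet at 2, so that is the treewidth.

Treewidth 2.
Bags: B1 = {2, 3, 4}  B2 = {0, 2, 4}  B3 = {0, 1, 2}
Tree: B1–B2, B2–B3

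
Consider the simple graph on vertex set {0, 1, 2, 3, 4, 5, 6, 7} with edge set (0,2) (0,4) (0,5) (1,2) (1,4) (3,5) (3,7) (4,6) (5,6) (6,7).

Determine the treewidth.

A width-2 tree decomposition is:
Bags: B1 = {1, 2, 4}  B2 = {0, 2, 4}  B3 = {0, 4, 6}  B4 = {0, 5, 6}  B5 = {5, 6, 7}  B6 = {3, 5, 7}
Tree: B1–B2, B2–B3, B3–B4, B4–B5, B5–B6
Each bag holds 3 vertices, so the decomposition has width 2, which upper-bounds the treewidth. The edges 1–2–0–4–1 form a cycle, so G is not a tree and its treewidth is at least 2. Combining the bounds, tw(G) = 2.

2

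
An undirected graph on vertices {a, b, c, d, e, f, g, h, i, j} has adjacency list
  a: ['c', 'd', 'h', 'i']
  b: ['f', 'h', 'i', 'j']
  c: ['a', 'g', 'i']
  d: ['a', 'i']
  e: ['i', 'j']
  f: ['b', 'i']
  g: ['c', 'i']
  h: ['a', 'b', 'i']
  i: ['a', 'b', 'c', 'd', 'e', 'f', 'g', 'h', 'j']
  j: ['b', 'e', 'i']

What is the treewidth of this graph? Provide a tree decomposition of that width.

Each bag holds 3 vertices, so the decomposition has width 2, which upper-bounds the treewidth. For the lower bound, the 3 vertices {a, d, i} are pairwise adjacent, and any tree decomposition puts a clique entirely inside one bag — forcing width ≥ 2. The upper and lower bounds meet at 2, so that is the treewidth.

Treewidth 2.
Bags: B1 = {a, h, i}  B2 = {b, h, i}  B3 = {a, c, i}  B4 = {a, d, i}  B5 = {b, i, j}  B6 = {b, f, i}  B7 = {e, i, j}  B8 = {c, g, i}
Tree: B1–B2, B1–B3, B1–B4, B2–B5, B2–B6, B5–B7, B3–B8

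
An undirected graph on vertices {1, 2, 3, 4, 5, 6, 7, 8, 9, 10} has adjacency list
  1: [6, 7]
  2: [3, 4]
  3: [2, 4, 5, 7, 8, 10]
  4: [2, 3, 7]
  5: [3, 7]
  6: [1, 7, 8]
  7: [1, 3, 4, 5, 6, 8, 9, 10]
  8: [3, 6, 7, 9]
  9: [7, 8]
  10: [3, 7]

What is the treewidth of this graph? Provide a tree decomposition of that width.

Treewidth 2.
One such decomposition:
Bags: B1 = {2, 3, 4}  B2 = {3, 4, 7}  B3 = {3, 7, 8}  B4 = {3, 7, 10}  B5 = {7, 8, 9}  B6 = {3, 5, 7}  B7 = {6, 7, 8}  B8 = {1, 6, 7}
Tree: B1–B2, B2–B3, B2–B4, B3–B5, B4–B6, B3–B7, B7–B8

Every bag has size at most 3, so the width is 3 − 1 = 2 and tw(G) ≤ 2. For the lower bound, the 3 vertices {2, 3, 4} are pairwise adjacent, and any tree decomposition puts a clique entirely inside one bag — forcing width ≥ 2. The upper and lower bounds meet at 2, so that is the treewidth.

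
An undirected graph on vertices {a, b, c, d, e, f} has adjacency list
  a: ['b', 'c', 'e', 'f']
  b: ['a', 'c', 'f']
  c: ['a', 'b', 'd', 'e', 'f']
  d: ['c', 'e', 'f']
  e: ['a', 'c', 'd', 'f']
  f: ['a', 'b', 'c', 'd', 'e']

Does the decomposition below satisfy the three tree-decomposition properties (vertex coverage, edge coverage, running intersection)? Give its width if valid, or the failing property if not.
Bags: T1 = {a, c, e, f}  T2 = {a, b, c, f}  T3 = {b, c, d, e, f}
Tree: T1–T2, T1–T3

No — bags containing vertex b are not connected in the tree.

A tree decomposition must satisfy three properties: every vertex lies in some bag; for every edge, both endpoints lie together in some bag; and for every vertex, the bags containing it form a connected subtree. Here bags containing vertex b are not connected in the tree, so the decomposition is invalid.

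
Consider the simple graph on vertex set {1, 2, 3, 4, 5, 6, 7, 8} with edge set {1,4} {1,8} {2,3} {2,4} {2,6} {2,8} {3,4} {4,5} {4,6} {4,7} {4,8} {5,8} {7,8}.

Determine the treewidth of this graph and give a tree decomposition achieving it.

Treewidth 2.
One optimal decomposition is:
Bags: B1 = {2, 4, 6}  B2 = {2, 4, 8}  B3 = {2, 3, 4}  B4 = {1, 4, 8}  B5 = {4, 7, 8}  B6 = {4, 5, 8}
Tree: B1–B2, B2–B3, B2–B4, B2–B5, B2–B6

Every bag has size at most 3, so the width is 3 − 1 = 2 and tw(G) ≤ 2. On the other hand G contains the 3-clique {1, 4, 8}. A clique must lie in a single bag of any decomposition, so no decomposition can have width below 2. Therefore the treewidth is 2.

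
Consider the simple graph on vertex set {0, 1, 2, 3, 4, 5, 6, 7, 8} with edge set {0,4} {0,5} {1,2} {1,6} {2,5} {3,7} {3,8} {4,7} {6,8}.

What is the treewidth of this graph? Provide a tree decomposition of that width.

Treewidth 2.
One optimal decomposition is:
Bags: B1 = {3, 7, 8}  B2 = {4, 7, 8}  B3 = {0, 4, 8}  B4 = {0, 5, 8}  B5 = {2, 5, 8}  B6 = {1, 2, 8}  B7 = {1, 6, 8}
Tree: B1–B2, B2–B3, B3–B4, B4–B5, B5–B6, B6–B7

Each bag holds 3 vertices, so the decomposition has width 2, which upper-bounds the treewidth. The edges 8–3–7–4–0–5–2–1–6–8 form a cycle, so G is not a tree and its treewidth is at least 2. The upper and lower bounds meet at 2, so that is the treewidth.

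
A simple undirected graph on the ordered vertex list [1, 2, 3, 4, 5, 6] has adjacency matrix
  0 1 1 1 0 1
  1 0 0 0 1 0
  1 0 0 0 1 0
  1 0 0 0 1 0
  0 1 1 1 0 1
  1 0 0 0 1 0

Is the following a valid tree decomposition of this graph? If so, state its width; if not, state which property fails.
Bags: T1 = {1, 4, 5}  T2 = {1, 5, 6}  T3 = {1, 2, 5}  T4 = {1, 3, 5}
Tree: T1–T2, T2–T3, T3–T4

Yes; width 2.

Every vertex of G appears in some bag (union = {1, 2, 3, 4, 5, 6}); every edge is covered by a bag; and for each vertex v the set of bags containing v is connected in the bag tree. The decomposition is therefore valid. The largest bag has 3 vertices, so the width is 2.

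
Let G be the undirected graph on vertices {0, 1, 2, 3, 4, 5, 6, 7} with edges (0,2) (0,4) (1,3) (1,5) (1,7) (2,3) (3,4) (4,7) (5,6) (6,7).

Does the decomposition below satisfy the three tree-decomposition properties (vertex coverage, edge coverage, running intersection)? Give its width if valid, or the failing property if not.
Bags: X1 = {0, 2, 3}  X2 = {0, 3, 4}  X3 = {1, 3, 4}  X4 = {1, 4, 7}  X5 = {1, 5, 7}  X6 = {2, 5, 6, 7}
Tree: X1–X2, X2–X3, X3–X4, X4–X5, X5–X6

No — bags containing vertex 2 are not connected in the tree.

A tree decomposition must satisfy three properties: every vertex lies in some bag; for every edge, both endpoints lie together in some bag; and for every vertex, the bags containing it form a connected subtree. Here bags containing vertex 2 are not connected in the tree, so the decomposition is invalid.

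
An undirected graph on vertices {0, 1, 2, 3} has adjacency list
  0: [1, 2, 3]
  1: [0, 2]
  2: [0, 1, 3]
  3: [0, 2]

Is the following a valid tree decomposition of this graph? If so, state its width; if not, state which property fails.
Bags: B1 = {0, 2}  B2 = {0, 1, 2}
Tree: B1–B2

No — vertex 3 appears in no bag.

A tree decomposition must satisfy three properties: every vertex lies in some bag; for every edge, both endpoints lie together in some bag; and for every vertex, the bags containing it form a connected subtree. Here vertex 3 appears in no bag, so the decomposition is invalid.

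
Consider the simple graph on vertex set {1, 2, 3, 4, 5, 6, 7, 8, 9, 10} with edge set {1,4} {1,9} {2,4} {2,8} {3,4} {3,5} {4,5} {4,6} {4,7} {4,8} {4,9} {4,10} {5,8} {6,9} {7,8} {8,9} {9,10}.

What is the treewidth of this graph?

A width-2 tree decomposition is:
Bags: B1 = {2, 4, 8}  B2 = {4, 8, 9}  B3 = {4, 5, 8}  B4 = {1, 4, 9}  B5 = {4, 7, 8}  B6 = {4, 6, 9}  B7 = {3, 4, 5}  B8 = {4, 9, 10}
Tree: B1–B2, B2–B3, B2–B4, B3–B5, B2–B6, B3–B7, B4–B8
The largest bag has 3 vertices, giving width 2; this decomposition certifies tw(G) ≤ 2. Conversely, {1, 4, 9} is a clique of size 3, and the vertices of any clique must share a bag in every tree decomposition; so some bag has ≥ 3 vertices and tw(G) ≥ 2. The upper and lower bounds meet at 2, so that is the treewidth.

2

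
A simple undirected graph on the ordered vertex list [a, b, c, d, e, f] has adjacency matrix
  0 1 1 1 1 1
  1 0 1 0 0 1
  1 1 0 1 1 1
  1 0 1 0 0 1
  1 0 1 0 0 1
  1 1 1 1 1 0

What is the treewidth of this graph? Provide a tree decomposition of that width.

The largest bag has 4 vertices, giving width 3; this decomposition certifies tw(G) ≤ 3. For the lower bound, the 4 vertices {a, c, d, f} are pairwise adjacent, and any tree decomposition puts a clique entirely inside one bag — forcing width ≥ 3. Therefore the treewidth is 3.

Treewidth 3.
Bags: B1 = {a, b, c, f}  B2 = {a, c, d, f}  B3 = {a, c, e, f}
Tree: B1–B2, B1–B3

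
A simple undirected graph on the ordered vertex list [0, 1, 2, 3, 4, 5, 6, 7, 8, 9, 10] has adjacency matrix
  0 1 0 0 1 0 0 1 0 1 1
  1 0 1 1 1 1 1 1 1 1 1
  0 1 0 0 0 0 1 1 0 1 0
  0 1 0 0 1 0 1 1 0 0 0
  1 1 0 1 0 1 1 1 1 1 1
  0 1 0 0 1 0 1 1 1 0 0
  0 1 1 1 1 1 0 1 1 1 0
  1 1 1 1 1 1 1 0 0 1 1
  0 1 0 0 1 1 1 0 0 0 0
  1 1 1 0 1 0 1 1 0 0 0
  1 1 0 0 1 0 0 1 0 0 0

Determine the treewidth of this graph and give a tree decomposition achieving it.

Treewidth 4.
One such decomposition:
Bags: B1 = {1, 4, 6, 7, 9}  B2 = {0, 1, 4, 7, 9}  B3 = {1, 4, 5, 6, 7}  B4 = {1, 4, 5, 6, 8}  B5 = {1, 3, 4, 6, 7}  B6 = {1, 2, 6, 7, 9}  B7 = {0, 1, 4, 7, 10}
Tree: B1–B2, B1–B3, B3–B4, B3–B5, B1–B6, B2–B7

Every bag has size at most 5, so the width is 5 − 1 = 4 and tw(G) ≤ 4. For the lower bound, the 5 vertices {1, 2, 6, 7, 9} are pairwise adjacent, and any tree decomposition puts a clique entirely inside one bag — forcing width ≥ 4. Combining the bounds, tw(G) = 4.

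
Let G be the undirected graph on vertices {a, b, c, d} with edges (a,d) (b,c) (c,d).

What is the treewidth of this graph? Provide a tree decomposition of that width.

Every bag has size at most 2, so the width is 2 − 1 = 1 and tw(G) ≤ 1. Any graph with an edge has treewidth ≥ 1, and G has the edge a–d. The upper and lower bounds meet at 1, so that is the treewidth.

Treewidth 1.
Bags: B1 = {a, d}  B2 = {c, d}  B3 = {b, c}
Tree: B1–B2, B2–B3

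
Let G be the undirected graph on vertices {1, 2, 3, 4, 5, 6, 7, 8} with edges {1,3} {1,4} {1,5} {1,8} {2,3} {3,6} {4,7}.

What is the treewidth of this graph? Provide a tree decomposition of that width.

Every bag has size at most 2, so the width is 2 − 1 = 1 and tw(G) ≤ 1. Any graph with an edge has treewidth ≥ 1, and G has the edge 1–8. Therefore the treewidth is 1.

Treewidth 1.
Bags: B1 = {1, 8}  B2 = {1, 5}  B3 = {1, 3}  B4 = {1, 4}  B5 = {3, 6}  B6 = {4, 7}  B7 = {2, 3}
Tree: B1–B2, B2–B3, B1–B4, B3–B5, B4–B6, B5–B7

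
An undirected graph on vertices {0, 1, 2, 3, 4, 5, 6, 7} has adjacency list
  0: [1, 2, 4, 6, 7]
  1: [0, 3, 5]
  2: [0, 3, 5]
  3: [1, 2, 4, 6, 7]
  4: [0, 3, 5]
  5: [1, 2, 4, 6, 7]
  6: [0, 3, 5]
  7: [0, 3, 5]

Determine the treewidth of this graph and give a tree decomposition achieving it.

Every bag has size at most 4, so the width is 4 − 1 = 3 and tw(G) ≤ 3. For the lower bound: the 4 vertex sets {2,3}, {0,7}, {5}, {4} are disjoint, each induces a connected subgraph, and every pair is joined by at least one edge of G. Contracting each set to a single vertex therefore yields K_{4} as a minor, and since treewidth is minor-monotone, tw(G) ≥ tw(K_{4}) = 3. Combining the bounds, tw(G) = 3.

Treewidth 3.
One optimal decomposition is:
Bags: B1 = {0, 2, 3, 5}  B2 = {0, 3, 5, 7}  B3 = {0, 3, 4, 5}  B4 = {0, 3, 5, 6}  B5 = {0, 1, 3, 5}
Tree: B1–B2, B2–B3, B3–B4, B4–B5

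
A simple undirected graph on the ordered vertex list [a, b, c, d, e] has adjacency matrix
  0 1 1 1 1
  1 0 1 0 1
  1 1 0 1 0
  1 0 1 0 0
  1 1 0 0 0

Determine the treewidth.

A width-2 tree decomposition is:
Bags: B1 = {a, c, d}  B2 = {a, b, c}  B3 = {a, b, e}
Tree: B1–B2, B2–B3
Each bag holds 3 vertices, so the decomposition has width 2, which upper-bounds the treewidth. Conversely, {a, b, e} is a clique of size 3, and the vertices of any clique must share a bag in every tree decomposition; so some bag has ≥ 3 vertices and tw(G) ≥ 2. Combining the bounds, tw(G) = 2.

2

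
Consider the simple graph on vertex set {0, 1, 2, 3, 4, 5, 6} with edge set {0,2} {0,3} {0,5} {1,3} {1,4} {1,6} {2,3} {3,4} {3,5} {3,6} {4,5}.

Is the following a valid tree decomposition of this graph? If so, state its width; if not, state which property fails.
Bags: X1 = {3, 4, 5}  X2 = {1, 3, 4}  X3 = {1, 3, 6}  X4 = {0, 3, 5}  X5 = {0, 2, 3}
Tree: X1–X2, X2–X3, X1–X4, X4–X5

Yes; width 2.

Vertex coverage: the bags together contain {0, 1, 2, 3, 4, 5, 6}, the full vertex set. Edge coverage: each edge of G has both endpoints in at least one bag. Running intersection: for every vertex, the bags containing it form a connected subtree. All three properties hold, so this is a valid tree decomposition of width max|bag| − 1 = 2, and hence tw(G) ≤ 2.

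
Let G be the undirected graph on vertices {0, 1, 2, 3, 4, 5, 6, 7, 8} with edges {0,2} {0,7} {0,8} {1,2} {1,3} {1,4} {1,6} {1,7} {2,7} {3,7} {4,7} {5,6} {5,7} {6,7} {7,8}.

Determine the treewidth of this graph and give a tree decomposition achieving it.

Every bag has size at most 3, so the width is 3 − 1 = 2 and tw(G) ≤ 2. For the lower bound, the 3 vertices {0, 7, 8} are pairwise adjacent, and any tree decomposition puts a clique entirely inside one bag — forcing width ≥ 2. Combining the bounds, tw(G) = 2.

Treewidth 2.
Bags: B1 = {1, 2, 7}  B2 = {0, 2, 7}  B3 = {1, 6, 7}  B4 = {1, 4, 7}  B5 = {0, 7, 8}  B6 = {5, 6, 7}  B7 = {1, 3, 7}
Tree: B1–B2, B1–B3, B3–B4, B2–B5, B3–B6, B4–B7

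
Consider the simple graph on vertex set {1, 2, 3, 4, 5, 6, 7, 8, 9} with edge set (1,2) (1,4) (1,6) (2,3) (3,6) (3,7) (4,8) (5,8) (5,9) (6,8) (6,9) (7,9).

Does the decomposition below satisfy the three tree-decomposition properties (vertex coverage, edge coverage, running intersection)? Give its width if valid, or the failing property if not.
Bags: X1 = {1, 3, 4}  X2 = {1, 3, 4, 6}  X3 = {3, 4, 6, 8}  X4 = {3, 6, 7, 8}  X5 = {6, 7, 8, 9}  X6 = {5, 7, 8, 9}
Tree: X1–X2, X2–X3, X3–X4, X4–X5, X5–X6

No — vertex 2 appears in no bag.

A tree decomposition must satisfy three properties: every vertex lies in some bag; for every edge, both endpoints lie together in some bag; and for every vertex, the bags containing it form a connected subtree. Here vertex 2 appears in no bag, so the decomposition is invalid.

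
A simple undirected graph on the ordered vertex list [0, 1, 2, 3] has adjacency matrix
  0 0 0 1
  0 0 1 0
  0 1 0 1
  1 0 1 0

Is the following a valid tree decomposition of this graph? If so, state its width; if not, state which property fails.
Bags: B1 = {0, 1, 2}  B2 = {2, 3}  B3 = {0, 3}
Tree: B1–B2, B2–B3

No — bags containing vertex 0 are not connected in the tree.

A tree decomposition must satisfy three properties: every vertex lies in some bag; for every edge, both endpoints lie together in some bag; and for every vertex, the bags containing it form a connected subtree. Here bags containing vertex 0 are not connected in the tree, so the decomposition is invalid.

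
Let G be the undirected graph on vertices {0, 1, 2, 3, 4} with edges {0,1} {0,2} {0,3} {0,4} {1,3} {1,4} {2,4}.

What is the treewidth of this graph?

2

A width-2 tree decomposition is:
Bags: B1 = {0, 1, 3}  B2 = {0, 1, 4}  B3 = {0, 2, 4}
Tree: B1–B2, B2–B3
Each bag holds 3 vertices, so the decomposition has width 2, which upper-bounds the treewidth. Conversely, {0, 1, 3} is a clique of size 3, and the vertices of any clique must share a bag in every tree decomposition; so some bag has ≥ 3 vertices and tw(G) ≥ 2. Therefore the treewidth is 2.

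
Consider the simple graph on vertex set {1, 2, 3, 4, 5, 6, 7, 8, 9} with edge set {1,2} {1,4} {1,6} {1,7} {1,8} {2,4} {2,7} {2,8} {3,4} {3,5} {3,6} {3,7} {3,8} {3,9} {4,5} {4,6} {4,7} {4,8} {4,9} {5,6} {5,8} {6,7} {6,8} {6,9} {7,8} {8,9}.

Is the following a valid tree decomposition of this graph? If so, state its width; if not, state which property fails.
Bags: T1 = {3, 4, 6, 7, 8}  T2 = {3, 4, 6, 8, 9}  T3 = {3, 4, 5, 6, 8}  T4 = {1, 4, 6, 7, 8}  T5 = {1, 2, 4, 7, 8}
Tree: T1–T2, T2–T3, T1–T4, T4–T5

Every vertex of G appears in some bag (union = {1, 2, 3, 4, 5, 6, 7, 8, 9}); every edge is covered by a bag; and for each vertex v the set of bags containing v is connected in the bag tree. The decomposition is therefore valid. The largest bag has 5 vertices, so the width is 4.

Yes; width 4.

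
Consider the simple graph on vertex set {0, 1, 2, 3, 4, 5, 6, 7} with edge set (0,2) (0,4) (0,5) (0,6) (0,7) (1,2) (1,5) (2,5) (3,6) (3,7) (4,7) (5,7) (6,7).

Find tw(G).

A width-2 tree decomposition is:
Bags: B1 = {0, 4, 7}  B2 = {0, 6, 7}  B3 = {3, 6, 7}  B4 = {0, 5, 7}  B5 = {0, 2, 5}  B6 = {1, 2, 5}
Tree: B1–B2, B2–B3, B1–B4, B4–B5, B5–B6
The largest bag has 3 vertices, giving width 2; this decomposition certifies tw(G) ≤ 2. For the lower bound, the 3 vertices {0, 2, 5} are pairwise adjacent, and any tree decomposition puts a clique entirely inside one bag — forcing width ≥ 2. Hence tw(G) = 2 exactly.

2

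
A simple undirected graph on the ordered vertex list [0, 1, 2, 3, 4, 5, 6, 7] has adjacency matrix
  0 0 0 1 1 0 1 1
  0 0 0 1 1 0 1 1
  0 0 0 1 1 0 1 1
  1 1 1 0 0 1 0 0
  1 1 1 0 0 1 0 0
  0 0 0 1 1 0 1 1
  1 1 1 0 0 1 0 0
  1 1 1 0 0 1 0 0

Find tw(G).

A width-4 tree decomposition is:
Bags: B1 = {0, 1, 2, 5, 6}  B2 = {0, 1, 2, 4, 5}  B3 = {0, 1, 2, 5, 7}  B4 = {0, 1, 2, 3, 5}
Tree: B1–B2, B2–B3, B3–B4
Each bag holds 5 vertices, so the decomposition has width 4, which upper-bounds the treewidth. For the lower bound: the 5 vertex sets {1,6}, {2,4}, {5,7}, {0}, {3} are disjoint, each induces a connected subgraph, and every pair is joined by at least one edge of G. Contracting each set to a single vertex therefore yields K_{5} as a minor, and since treewidth is minor-monotone, tw(G) ≥ tw(K_{5}) = 4. Combining the bounds, tw(G) = 4.

4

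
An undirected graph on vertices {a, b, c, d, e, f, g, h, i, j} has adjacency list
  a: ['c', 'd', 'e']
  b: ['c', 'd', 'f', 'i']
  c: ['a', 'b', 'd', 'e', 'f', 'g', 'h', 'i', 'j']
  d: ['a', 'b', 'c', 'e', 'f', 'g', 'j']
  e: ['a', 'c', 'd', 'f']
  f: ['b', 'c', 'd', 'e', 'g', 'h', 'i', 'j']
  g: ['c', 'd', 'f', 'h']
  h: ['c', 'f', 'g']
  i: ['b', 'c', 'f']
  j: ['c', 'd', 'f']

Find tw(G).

3

A width-3 tree decomposition is:
Bags: B1 = {c, d, f, j}  B2 = {c, d, e, f}  B3 = {c, d, f, g}  B4 = {c, f, g, h}  B5 = {b, c, d, f}  B6 = {a, c, d, e}  B7 = {b, c, f, i}
Tree: B1–B2, B2–B3, B3–B4, B3–B5, B2–B6, B5–B7
Each bag holds 4 vertices, so the decomposition has width 3, which upper-bounds the treewidth. For the lower bound, the 4 vertices {a, c, d, e} are pairwise adjacent, and any tree decomposition puts a clique entirely inside one bag — forcing width ≥ 3. Therefore the treewidth is 3.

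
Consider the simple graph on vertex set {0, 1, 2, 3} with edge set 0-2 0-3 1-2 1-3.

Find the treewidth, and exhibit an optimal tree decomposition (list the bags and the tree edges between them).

Every bag has size at most 3, so the width is 3 − 1 = 2 and tw(G) ≤ 2. The edges 3–1–2–0–3 form a cycle, so G is not a tree and its treewidth is at least 2. Therefore the treewidth is 2.

Treewidth 2.
One such decomposition:
Bags: B1 = {1, 2, 3}  B2 = {0, 2, 3}
Tree: B1–B2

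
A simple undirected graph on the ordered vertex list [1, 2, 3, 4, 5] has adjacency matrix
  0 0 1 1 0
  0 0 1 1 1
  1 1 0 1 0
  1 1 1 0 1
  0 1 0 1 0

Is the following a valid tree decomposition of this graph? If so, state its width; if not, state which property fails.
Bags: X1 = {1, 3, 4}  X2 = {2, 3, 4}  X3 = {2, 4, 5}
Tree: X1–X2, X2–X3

Yes; width 2.

Every vertex of G appears in some bag (union = {1, 2, 3, 4, 5}); every edge is covered by a bag; and for each vertex v the set of bags containing v is connected in the bag tree. The decomposition is therefore valid. The largest bag has 3 vertices, so the width is 2.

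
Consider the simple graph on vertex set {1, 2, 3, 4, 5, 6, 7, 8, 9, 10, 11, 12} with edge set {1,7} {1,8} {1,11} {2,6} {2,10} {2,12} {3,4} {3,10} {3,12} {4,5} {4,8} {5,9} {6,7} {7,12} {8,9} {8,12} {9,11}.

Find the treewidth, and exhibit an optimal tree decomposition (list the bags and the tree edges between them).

Treewidth 3.
One optimal decomposition is:
Bags: B1 = {1, 5, 9, 11}  B2 = {1, 5, 8, 9}  B3 = {1, 4, 5, 8}  B4 = {1, 4, 7, 8}  B5 = {4, 7, 8, 12}  B6 = {3, 4, 7, 12}  B7 = {3, 6, 7, 12}  B8 = {2, 3, 6, 12}  B9 = {2, 3, 6, 10}
Tree: B1–B2, B2–B3, B3–B4, B4–B5, B5–B6, B6–B7, B7–B8, B8–B9

The largest bag has 4 vertices, giving width 3; this decomposition certifies tw(G) ≤ 3. For the lower bound: the 4 vertex sets {5,9,11}, {1}, {8}, {3,4,7,12} are disjoint, each induces a connected subgraph, and every pair is joined by at least one edge of G. Contracting each set to a single vertex therefore yields K_{4} as a minor, and since treewidth is minor-monotone, tw(G) ≥ tw(K_{4}) = 3. The upper and lower bounds meet at 3, so that is the treewidth.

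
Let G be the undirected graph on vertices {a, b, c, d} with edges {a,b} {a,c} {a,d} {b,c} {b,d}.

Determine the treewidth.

2

A width-2 tree decomposition is:
Bags: B1 = {a, b, d}  B2 = {a, b, c}
Tree: B1–B2
The largest bag has 3 vertices, giving width 2; this decomposition certifies tw(G) ≤ 2. On the other hand G contains the 3-clique {a, b, d}. A clique must lie in a single bag of any decomposition, so no decomposition can have width below 2. Hence tw(G) = 2 exactly.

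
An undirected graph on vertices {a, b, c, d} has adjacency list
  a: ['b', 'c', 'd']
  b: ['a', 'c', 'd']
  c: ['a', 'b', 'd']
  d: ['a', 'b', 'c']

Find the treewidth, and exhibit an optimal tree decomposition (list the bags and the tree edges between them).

A single bag containing all 4 vertices is trivially a valid decomposition of width 3. On the other hand G contains the 4-clique {a, b, c, d}. A clique must lie in a single bag of any decomposition, so no decomposition can have width below 3. The upper and lower bounds meet at 3, so that is the treewidth.

Treewidth 3.
One optimal decomposition is:
Bags: B1 = {a, b, c, d}
Tree: (single bag)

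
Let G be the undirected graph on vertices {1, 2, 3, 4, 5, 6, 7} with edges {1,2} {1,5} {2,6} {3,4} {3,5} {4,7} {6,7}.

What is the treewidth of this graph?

2

A width-2 tree decomposition is:
Bags: B1 = {1, 2, 6}  B2 = {1, 6, 7}  B3 = {1, 4, 7}  B4 = {1, 3, 4}  B5 = {1, 3, 5}
Tree: B1–B2, B2–B3, B3–B4, B4–B5
The largest bag has 3 vertices, giving width 2; this decomposition certifies tw(G) ≤ 2. Since 1–2–6–7–4–3–5–1 is a cycle in G, G is not acyclic. Forests are exactly the graphs of treewidth ≤ 1, so tw(G) ≥ 2. The upper and lower bounds meet at 2, so that is the treewidth.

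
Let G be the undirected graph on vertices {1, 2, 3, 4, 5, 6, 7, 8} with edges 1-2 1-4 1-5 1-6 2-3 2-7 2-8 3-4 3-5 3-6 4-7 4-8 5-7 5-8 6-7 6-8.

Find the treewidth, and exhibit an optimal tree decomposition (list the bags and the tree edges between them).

The largest bag has 5 vertices, giving width 4; this decomposition certifies tw(G) ≤ 4. For the lower bound: the 5 vertex sets {6,8}, {1,2}, {3,5}, {7}, {4} are disjoint, each induces a connected subgraph, and every pair is joined by at least one edge of G. Contracting each set to a single vertex therefore yields K_{5} as a minor, and since treewidth is minor-monotone, tw(G) ≥ tw(K_{5}) = 4. Combining the bounds, tw(G) = 4.

Treewidth 4.
One optimal decomposition is:
Bags: B1 = {1, 3, 6, 7, 8}  B2 = {1, 2, 3, 7, 8}  B3 = {1, 3, 5, 7, 8}  B4 = {1, 3, 4, 7, 8}
Tree: B1–B2, B2–B3, B3–B4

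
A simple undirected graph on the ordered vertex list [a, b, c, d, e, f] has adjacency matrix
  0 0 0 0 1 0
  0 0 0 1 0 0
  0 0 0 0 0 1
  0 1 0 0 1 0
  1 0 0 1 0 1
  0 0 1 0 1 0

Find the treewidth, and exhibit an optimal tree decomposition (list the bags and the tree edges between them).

Every bag has size at most 2, so the width is 2 − 1 = 1 and tw(G) ≤ 1. Since G has at least one edge (e.g. e–a), it is not an edgeless graph, so tw(G) ≥ 1. Hence tw(G) = 1 exactly.

Treewidth 1.
One optimal decomposition is:
Bags: B1 = {a, e}  B2 = {d, e}  B3 = {e, f}  B4 = {b, d}  B5 = {c, f}
Tree: B1–B2, B1–B3, B2–B4, B3–B5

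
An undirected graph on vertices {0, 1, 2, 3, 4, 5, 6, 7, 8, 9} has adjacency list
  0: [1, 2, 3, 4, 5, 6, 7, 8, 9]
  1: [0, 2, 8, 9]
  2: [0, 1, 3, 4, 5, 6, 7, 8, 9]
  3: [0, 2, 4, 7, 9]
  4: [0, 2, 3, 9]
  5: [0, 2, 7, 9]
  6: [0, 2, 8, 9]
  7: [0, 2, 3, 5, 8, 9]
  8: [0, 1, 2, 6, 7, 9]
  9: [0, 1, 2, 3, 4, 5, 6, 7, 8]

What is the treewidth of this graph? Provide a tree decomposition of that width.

Treewidth 4.
Bags: B1 = {0, 2, 3, 7, 9}  B2 = {0, 2, 5, 7, 9}  B3 = {0, 2, 7, 8, 9}  B4 = {0, 2, 3, 4, 9}  B5 = {0, 1, 2, 8, 9}  B6 = {0, 2, 6, 8, 9}
Tree: B1–B2, B2–B3, B1–B4, B3–B5, B5–B6

Every bag has size at most 5, so the width is 5 − 1 = 4 and tw(G) ≤ 4. For the lower bound, the 5 vertices {0, 1, 2, 8, 9} are pairwise adjacent, and any tree decomposition puts a clique entirely inside one bag — forcing width ≥ 4. The upper and lower bounds meet at 4, so that is the treewidth.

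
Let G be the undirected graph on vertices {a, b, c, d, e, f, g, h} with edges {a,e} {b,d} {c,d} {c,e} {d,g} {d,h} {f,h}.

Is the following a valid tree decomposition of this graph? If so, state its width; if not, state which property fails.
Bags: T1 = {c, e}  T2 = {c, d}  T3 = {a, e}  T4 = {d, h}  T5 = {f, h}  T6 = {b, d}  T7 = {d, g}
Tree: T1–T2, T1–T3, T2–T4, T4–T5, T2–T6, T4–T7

Yes; width 1.

Vertex coverage: the bags together contain {a, b, c, d, e, f, g, h}, the full vertex set. Edge coverage: each edge of G has both endpoints in at least one bag. Running intersection: for every vertex, the bags containing it form a connected subtree. All three properties hold, so this is a valid tree decomposition of width max|bag| − 1 = 1, and hence tw(G) ≤ 1.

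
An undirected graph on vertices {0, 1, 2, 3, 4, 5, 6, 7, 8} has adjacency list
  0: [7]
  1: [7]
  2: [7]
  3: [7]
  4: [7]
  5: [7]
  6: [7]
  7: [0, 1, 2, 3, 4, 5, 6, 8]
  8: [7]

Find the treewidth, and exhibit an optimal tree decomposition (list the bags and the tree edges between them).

Treewidth 1.
One such decomposition:
Bags: B1 = {2, 7}  B2 = {4, 7}  B3 = {7, 8}  B4 = {5, 7}  B5 = {6, 7}  B6 = {3, 7}  B7 = {0, 7}  B8 = {1, 7}
Tree: B1–B2, B2–B3, B3–B4, B4–B5, B5–B6, B1–B7, B1–B8

The largest bag has 2 vertices, giving width 1; this decomposition certifies tw(G) ≤ 1. Since G has at least one edge (e.g. 2–7), it is not an edgeless graph, so tw(G) ≥ 1. Combining the bounds, tw(G) = 1.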